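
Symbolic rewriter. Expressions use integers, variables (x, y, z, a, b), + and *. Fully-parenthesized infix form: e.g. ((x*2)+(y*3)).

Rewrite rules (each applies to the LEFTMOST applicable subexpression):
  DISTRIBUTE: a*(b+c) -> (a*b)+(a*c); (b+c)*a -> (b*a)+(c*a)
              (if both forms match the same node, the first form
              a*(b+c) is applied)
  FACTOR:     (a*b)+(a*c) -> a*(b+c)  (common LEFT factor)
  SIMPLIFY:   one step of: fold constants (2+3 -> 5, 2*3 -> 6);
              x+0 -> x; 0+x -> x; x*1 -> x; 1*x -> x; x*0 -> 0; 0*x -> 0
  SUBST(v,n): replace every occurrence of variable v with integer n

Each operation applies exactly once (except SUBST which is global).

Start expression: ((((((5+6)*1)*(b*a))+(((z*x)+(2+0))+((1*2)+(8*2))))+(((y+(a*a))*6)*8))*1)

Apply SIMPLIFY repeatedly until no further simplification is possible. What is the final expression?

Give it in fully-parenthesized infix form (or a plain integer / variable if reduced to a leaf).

Answer: (((11*(b*a))+(((z*x)+2)+18))+(((y+(a*a))*6)*8))

Derivation:
Start: ((((((5+6)*1)*(b*a))+(((z*x)+(2+0))+((1*2)+(8*2))))+(((y+(a*a))*6)*8))*1)
Step 1: at root: ((((((5+6)*1)*(b*a))+(((z*x)+(2+0))+((1*2)+(8*2))))+(((y+(a*a))*6)*8))*1) -> (((((5+6)*1)*(b*a))+(((z*x)+(2+0))+((1*2)+(8*2))))+(((y+(a*a))*6)*8)); overall: ((((((5+6)*1)*(b*a))+(((z*x)+(2+0))+((1*2)+(8*2))))+(((y+(a*a))*6)*8))*1) -> (((((5+6)*1)*(b*a))+(((z*x)+(2+0))+((1*2)+(8*2))))+(((y+(a*a))*6)*8))
Step 2: at LLL: ((5+6)*1) -> (5+6); overall: (((((5+6)*1)*(b*a))+(((z*x)+(2+0))+((1*2)+(8*2))))+(((y+(a*a))*6)*8)) -> ((((5+6)*(b*a))+(((z*x)+(2+0))+((1*2)+(8*2))))+(((y+(a*a))*6)*8))
Step 3: at LLL: (5+6) -> 11; overall: ((((5+6)*(b*a))+(((z*x)+(2+0))+((1*2)+(8*2))))+(((y+(a*a))*6)*8)) -> (((11*(b*a))+(((z*x)+(2+0))+((1*2)+(8*2))))+(((y+(a*a))*6)*8))
Step 4: at LRLR: (2+0) -> 2; overall: (((11*(b*a))+(((z*x)+(2+0))+((1*2)+(8*2))))+(((y+(a*a))*6)*8)) -> (((11*(b*a))+(((z*x)+2)+((1*2)+(8*2))))+(((y+(a*a))*6)*8))
Step 5: at LRRL: (1*2) -> 2; overall: (((11*(b*a))+(((z*x)+2)+((1*2)+(8*2))))+(((y+(a*a))*6)*8)) -> (((11*(b*a))+(((z*x)+2)+(2+(8*2))))+(((y+(a*a))*6)*8))
Step 6: at LRRR: (8*2) -> 16; overall: (((11*(b*a))+(((z*x)+2)+(2+(8*2))))+(((y+(a*a))*6)*8)) -> (((11*(b*a))+(((z*x)+2)+(2+16)))+(((y+(a*a))*6)*8))
Step 7: at LRR: (2+16) -> 18; overall: (((11*(b*a))+(((z*x)+2)+(2+16)))+(((y+(a*a))*6)*8)) -> (((11*(b*a))+(((z*x)+2)+18))+(((y+(a*a))*6)*8))
Fixed point: (((11*(b*a))+(((z*x)+2)+18))+(((y+(a*a))*6)*8))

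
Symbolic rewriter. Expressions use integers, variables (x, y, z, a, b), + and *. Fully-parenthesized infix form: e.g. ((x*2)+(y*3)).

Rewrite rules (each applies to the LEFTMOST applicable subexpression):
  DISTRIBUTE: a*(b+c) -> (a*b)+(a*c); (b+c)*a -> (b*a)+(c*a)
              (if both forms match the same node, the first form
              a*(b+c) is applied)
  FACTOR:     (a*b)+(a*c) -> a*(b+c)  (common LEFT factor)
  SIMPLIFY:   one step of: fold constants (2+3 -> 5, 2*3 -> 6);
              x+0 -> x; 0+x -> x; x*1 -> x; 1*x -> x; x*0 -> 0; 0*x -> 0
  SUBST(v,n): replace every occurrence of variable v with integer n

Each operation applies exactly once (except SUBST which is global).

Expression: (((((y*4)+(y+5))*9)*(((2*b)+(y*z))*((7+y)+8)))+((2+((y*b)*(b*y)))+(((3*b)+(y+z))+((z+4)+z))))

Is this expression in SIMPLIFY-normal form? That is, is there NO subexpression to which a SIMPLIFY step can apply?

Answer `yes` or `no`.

Answer: yes

Derivation:
Expression: (((((y*4)+(y+5))*9)*(((2*b)+(y*z))*((7+y)+8)))+((2+((y*b)*(b*y)))+(((3*b)+(y+z))+((z+4)+z))))
Scanning for simplifiable subexpressions (pre-order)...
  at root: (((((y*4)+(y+5))*9)*(((2*b)+(y*z))*((7+y)+8)))+((2+((y*b)*(b*y)))+(((3*b)+(y+z))+((z+4)+z)))) (not simplifiable)
  at L: ((((y*4)+(y+5))*9)*(((2*b)+(y*z))*((7+y)+8))) (not simplifiable)
  at LL: (((y*4)+(y+5))*9) (not simplifiable)
  at LLL: ((y*4)+(y+5)) (not simplifiable)
  at LLLL: (y*4) (not simplifiable)
  at LLLR: (y+5) (not simplifiable)
  at LR: (((2*b)+(y*z))*((7+y)+8)) (not simplifiable)
  at LRL: ((2*b)+(y*z)) (not simplifiable)
  at LRLL: (2*b) (not simplifiable)
  at LRLR: (y*z) (not simplifiable)
  at LRR: ((7+y)+8) (not simplifiable)
  at LRRL: (7+y) (not simplifiable)
  at R: ((2+((y*b)*(b*y)))+(((3*b)+(y+z))+((z+4)+z))) (not simplifiable)
  at RL: (2+((y*b)*(b*y))) (not simplifiable)
  at RLR: ((y*b)*(b*y)) (not simplifiable)
  at RLRL: (y*b) (not simplifiable)
  at RLRR: (b*y) (not simplifiable)
  at RR: (((3*b)+(y+z))+((z+4)+z)) (not simplifiable)
  at RRL: ((3*b)+(y+z)) (not simplifiable)
  at RRLL: (3*b) (not simplifiable)
  at RRLR: (y+z) (not simplifiable)
  at RRR: ((z+4)+z) (not simplifiable)
  at RRRL: (z+4) (not simplifiable)
Result: no simplifiable subexpression found -> normal form.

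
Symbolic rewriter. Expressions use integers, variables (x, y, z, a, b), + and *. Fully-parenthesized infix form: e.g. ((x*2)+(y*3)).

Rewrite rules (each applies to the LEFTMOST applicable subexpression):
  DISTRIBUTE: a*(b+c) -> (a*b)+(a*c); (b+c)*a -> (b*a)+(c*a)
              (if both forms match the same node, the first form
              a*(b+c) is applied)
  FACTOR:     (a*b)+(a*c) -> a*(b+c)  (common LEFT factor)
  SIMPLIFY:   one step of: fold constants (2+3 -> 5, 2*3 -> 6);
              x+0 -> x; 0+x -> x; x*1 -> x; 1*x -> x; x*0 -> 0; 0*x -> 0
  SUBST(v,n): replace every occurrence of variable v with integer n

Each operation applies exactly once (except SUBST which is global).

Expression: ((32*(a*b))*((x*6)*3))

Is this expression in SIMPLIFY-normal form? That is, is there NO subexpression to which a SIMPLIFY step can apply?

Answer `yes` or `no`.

Answer: yes

Derivation:
Expression: ((32*(a*b))*((x*6)*3))
Scanning for simplifiable subexpressions (pre-order)...
  at root: ((32*(a*b))*((x*6)*3)) (not simplifiable)
  at L: (32*(a*b)) (not simplifiable)
  at LR: (a*b) (not simplifiable)
  at R: ((x*6)*3) (not simplifiable)
  at RL: (x*6) (not simplifiable)
Result: no simplifiable subexpression found -> normal form.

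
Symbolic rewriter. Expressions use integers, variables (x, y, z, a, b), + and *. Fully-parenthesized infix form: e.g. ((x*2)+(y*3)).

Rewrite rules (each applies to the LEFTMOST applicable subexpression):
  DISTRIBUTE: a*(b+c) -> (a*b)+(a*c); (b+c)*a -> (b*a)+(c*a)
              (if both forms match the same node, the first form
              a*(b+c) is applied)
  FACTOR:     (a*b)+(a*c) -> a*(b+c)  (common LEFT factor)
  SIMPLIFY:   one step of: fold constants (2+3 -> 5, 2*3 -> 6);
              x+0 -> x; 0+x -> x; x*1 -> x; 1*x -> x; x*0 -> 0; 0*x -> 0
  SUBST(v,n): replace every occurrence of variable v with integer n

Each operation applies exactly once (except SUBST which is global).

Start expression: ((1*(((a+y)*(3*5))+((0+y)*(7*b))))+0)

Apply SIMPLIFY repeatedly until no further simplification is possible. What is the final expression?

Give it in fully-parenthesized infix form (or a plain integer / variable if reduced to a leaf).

Answer: (((a+y)*15)+(y*(7*b)))

Derivation:
Start: ((1*(((a+y)*(3*5))+((0+y)*(7*b))))+0)
Step 1: at root: ((1*(((a+y)*(3*5))+((0+y)*(7*b))))+0) -> (1*(((a+y)*(3*5))+((0+y)*(7*b)))); overall: ((1*(((a+y)*(3*5))+((0+y)*(7*b))))+0) -> (1*(((a+y)*(3*5))+((0+y)*(7*b))))
Step 2: at root: (1*(((a+y)*(3*5))+((0+y)*(7*b)))) -> (((a+y)*(3*5))+((0+y)*(7*b))); overall: (1*(((a+y)*(3*5))+((0+y)*(7*b)))) -> (((a+y)*(3*5))+((0+y)*(7*b)))
Step 3: at LR: (3*5) -> 15; overall: (((a+y)*(3*5))+((0+y)*(7*b))) -> (((a+y)*15)+((0+y)*(7*b)))
Step 4: at RL: (0+y) -> y; overall: (((a+y)*15)+((0+y)*(7*b))) -> (((a+y)*15)+(y*(7*b)))
Fixed point: (((a+y)*15)+(y*(7*b)))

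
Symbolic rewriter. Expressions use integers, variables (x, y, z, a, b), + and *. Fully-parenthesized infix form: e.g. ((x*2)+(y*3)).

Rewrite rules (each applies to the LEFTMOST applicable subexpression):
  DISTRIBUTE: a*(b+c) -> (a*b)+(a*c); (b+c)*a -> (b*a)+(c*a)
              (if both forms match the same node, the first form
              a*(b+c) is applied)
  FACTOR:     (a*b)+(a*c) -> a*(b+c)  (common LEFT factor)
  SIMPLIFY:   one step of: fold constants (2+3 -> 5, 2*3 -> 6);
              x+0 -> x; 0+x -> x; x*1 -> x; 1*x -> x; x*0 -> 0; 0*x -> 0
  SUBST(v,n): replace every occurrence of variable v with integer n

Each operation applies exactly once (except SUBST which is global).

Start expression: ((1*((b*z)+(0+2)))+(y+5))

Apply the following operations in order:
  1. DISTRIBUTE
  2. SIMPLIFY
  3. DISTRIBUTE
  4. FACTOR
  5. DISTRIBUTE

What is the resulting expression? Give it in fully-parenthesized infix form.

Start: ((1*((b*z)+(0+2)))+(y+5))
Apply DISTRIBUTE at L (target: (1*((b*z)+(0+2)))): ((1*((b*z)+(0+2)))+(y+5)) -> (((1*(b*z))+(1*(0+2)))+(y+5))
Apply SIMPLIFY at LL (target: (1*(b*z))): (((1*(b*z))+(1*(0+2)))+(y+5)) -> (((b*z)+(1*(0+2)))+(y+5))
Apply DISTRIBUTE at LR (target: (1*(0+2))): (((b*z)+(1*(0+2)))+(y+5)) -> (((b*z)+((1*0)+(1*2)))+(y+5))
Apply FACTOR at LR (target: ((1*0)+(1*2))): (((b*z)+((1*0)+(1*2)))+(y+5)) -> (((b*z)+(1*(0+2)))+(y+5))
Apply DISTRIBUTE at LR (target: (1*(0+2))): (((b*z)+(1*(0+2)))+(y+5)) -> (((b*z)+((1*0)+(1*2)))+(y+5))

Answer: (((b*z)+((1*0)+(1*2)))+(y+5))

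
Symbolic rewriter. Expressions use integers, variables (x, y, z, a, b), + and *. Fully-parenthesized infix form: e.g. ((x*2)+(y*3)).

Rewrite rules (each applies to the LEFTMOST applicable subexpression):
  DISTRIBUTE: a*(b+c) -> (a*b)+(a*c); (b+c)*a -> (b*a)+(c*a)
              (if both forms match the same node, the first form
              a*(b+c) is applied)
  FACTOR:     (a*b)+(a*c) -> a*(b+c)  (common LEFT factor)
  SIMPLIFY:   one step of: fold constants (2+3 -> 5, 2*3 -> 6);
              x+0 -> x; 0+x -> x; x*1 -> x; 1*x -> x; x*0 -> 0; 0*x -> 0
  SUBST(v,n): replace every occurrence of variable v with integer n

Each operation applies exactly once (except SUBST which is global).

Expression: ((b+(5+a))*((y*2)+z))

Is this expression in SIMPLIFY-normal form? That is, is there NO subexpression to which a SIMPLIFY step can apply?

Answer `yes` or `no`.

Expression: ((b+(5+a))*((y*2)+z))
Scanning for simplifiable subexpressions (pre-order)...
  at root: ((b+(5+a))*((y*2)+z)) (not simplifiable)
  at L: (b+(5+a)) (not simplifiable)
  at LR: (5+a) (not simplifiable)
  at R: ((y*2)+z) (not simplifiable)
  at RL: (y*2) (not simplifiable)
Result: no simplifiable subexpression found -> normal form.

Answer: yes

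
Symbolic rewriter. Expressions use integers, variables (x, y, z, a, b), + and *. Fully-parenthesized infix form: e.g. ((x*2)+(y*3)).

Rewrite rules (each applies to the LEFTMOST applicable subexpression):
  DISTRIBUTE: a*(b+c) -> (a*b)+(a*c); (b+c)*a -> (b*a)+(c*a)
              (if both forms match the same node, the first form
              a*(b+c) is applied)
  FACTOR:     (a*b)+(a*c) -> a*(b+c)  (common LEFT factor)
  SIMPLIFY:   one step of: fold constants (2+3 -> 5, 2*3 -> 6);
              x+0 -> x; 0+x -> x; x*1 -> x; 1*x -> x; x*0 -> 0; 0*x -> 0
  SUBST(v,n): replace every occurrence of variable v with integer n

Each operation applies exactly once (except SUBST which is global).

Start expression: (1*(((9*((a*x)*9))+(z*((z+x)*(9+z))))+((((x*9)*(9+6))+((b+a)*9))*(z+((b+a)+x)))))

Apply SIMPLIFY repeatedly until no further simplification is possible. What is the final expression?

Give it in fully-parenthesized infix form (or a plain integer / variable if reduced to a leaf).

Start: (1*(((9*((a*x)*9))+(z*((z+x)*(9+z))))+((((x*9)*(9+6))+((b+a)*9))*(z+((b+a)+x)))))
Step 1: at root: (1*(((9*((a*x)*9))+(z*((z+x)*(9+z))))+((((x*9)*(9+6))+((b+a)*9))*(z+((b+a)+x))))) -> (((9*((a*x)*9))+(z*((z+x)*(9+z))))+((((x*9)*(9+6))+((b+a)*9))*(z+((b+a)+x)))); overall: (1*(((9*((a*x)*9))+(z*((z+x)*(9+z))))+((((x*9)*(9+6))+((b+a)*9))*(z+((b+a)+x))))) -> (((9*((a*x)*9))+(z*((z+x)*(9+z))))+((((x*9)*(9+6))+((b+a)*9))*(z+((b+a)+x))))
Step 2: at RLLR: (9+6) -> 15; overall: (((9*((a*x)*9))+(z*((z+x)*(9+z))))+((((x*9)*(9+6))+((b+a)*9))*(z+((b+a)+x)))) -> (((9*((a*x)*9))+(z*((z+x)*(9+z))))+((((x*9)*15)+((b+a)*9))*(z+((b+a)+x))))
Fixed point: (((9*((a*x)*9))+(z*((z+x)*(9+z))))+((((x*9)*15)+((b+a)*9))*(z+((b+a)+x))))

Answer: (((9*((a*x)*9))+(z*((z+x)*(9+z))))+((((x*9)*15)+((b+a)*9))*(z+((b+a)+x))))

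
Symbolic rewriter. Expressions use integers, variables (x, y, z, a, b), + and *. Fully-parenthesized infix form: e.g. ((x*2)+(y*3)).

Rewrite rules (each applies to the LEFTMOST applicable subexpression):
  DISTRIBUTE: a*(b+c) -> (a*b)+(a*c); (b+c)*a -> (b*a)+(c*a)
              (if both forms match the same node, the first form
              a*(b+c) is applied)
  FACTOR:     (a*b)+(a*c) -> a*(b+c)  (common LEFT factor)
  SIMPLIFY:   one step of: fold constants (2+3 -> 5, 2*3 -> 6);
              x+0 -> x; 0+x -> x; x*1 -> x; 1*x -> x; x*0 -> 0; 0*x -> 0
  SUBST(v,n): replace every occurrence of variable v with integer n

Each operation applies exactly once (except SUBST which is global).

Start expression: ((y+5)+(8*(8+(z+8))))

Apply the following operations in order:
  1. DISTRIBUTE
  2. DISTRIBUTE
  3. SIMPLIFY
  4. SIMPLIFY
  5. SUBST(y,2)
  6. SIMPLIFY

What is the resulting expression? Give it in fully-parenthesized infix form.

Start: ((y+5)+(8*(8+(z+8))))
Apply DISTRIBUTE at R (target: (8*(8+(z+8)))): ((y+5)+(8*(8+(z+8)))) -> ((y+5)+((8*8)+(8*(z+8))))
Apply DISTRIBUTE at RR (target: (8*(z+8))): ((y+5)+((8*8)+(8*(z+8)))) -> ((y+5)+((8*8)+((8*z)+(8*8))))
Apply SIMPLIFY at RL (target: (8*8)): ((y+5)+((8*8)+((8*z)+(8*8)))) -> ((y+5)+(64+((8*z)+(8*8))))
Apply SIMPLIFY at RRR (target: (8*8)): ((y+5)+(64+((8*z)+(8*8)))) -> ((y+5)+(64+((8*z)+64)))
Apply SUBST(y,2): ((y+5)+(64+((8*z)+64))) -> ((2+5)+(64+((8*z)+64)))
Apply SIMPLIFY at L (target: (2+5)): ((2+5)+(64+((8*z)+64))) -> (7+(64+((8*z)+64)))

Answer: (7+(64+((8*z)+64)))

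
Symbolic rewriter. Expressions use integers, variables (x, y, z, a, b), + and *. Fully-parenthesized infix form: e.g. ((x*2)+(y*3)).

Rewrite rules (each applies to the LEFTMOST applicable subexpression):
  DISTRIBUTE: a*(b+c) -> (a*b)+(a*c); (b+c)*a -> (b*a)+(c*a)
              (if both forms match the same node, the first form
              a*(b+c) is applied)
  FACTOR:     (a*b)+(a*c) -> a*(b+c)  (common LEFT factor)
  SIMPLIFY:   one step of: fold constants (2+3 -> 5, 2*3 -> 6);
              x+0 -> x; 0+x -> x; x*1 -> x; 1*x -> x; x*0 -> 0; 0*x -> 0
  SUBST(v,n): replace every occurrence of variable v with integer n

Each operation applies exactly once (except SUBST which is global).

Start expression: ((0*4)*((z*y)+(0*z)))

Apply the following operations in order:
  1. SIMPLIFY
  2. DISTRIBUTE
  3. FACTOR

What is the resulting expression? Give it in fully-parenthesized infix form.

Answer: (0*((z*y)+(0*z)))

Derivation:
Start: ((0*4)*((z*y)+(0*z)))
Apply SIMPLIFY at L (target: (0*4)): ((0*4)*((z*y)+(0*z))) -> (0*((z*y)+(0*z)))
Apply DISTRIBUTE at root (target: (0*((z*y)+(0*z)))): (0*((z*y)+(0*z))) -> ((0*(z*y))+(0*(0*z)))
Apply FACTOR at root (target: ((0*(z*y))+(0*(0*z)))): ((0*(z*y))+(0*(0*z))) -> (0*((z*y)+(0*z)))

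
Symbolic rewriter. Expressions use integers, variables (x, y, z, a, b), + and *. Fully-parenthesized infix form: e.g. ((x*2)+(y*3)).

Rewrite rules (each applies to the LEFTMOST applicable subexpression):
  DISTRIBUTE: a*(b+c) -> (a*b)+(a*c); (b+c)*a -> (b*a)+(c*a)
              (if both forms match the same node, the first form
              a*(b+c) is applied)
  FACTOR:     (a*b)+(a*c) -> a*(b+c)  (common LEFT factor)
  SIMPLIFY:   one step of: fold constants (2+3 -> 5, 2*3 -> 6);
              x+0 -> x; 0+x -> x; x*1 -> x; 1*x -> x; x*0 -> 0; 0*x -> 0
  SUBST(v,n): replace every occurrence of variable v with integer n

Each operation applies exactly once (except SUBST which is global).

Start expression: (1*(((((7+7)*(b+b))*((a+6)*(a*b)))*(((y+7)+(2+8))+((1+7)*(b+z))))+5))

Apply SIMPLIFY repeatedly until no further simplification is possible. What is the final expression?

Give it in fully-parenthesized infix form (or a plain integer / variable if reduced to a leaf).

Start: (1*(((((7+7)*(b+b))*((a+6)*(a*b)))*(((y+7)+(2+8))+((1+7)*(b+z))))+5))
Step 1: at root: (1*(((((7+7)*(b+b))*((a+6)*(a*b)))*(((y+7)+(2+8))+((1+7)*(b+z))))+5)) -> (((((7+7)*(b+b))*((a+6)*(a*b)))*(((y+7)+(2+8))+((1+7)*(b+z))))+5); overall: (1*(((((7+7)*(b+b))*((a+6)*(a*b)))*(((y+7)+(2+8))+((1+7)*(b+z))))+5)) -> (((((7+7)*(b+b))*((a+6)*(a*b)))*(((y+7)+(2+8))+((1+7)*(b+z))))+5)
Step 2: at LLLL: (7+7) -> 14; overall: (((((7+7)*(b+b))*((a+6)*(a*b)))*(((y+7)+(2+8))+((1+7)*(b+z))))+5) -> ((((14*(b+b))*((a+6)*(a*b)))*(((y+7)+(2+8))+((1+7)*(b+z))))+5)
Step 3: at LRLR: (2+8) -> 10; overall: ((((14*(b+b))*((a+6)*(a*b)))*(((y+7)+(2+8))+((1+7)*(b+z))))+5) -> ((((14*(b+b))*((a+6)*(a*b)))*(((y+7)+10)+((1+7)*(b+z))))+5)
Step 4: at LRRL: (1+7) -> 8; overall: ((((14*(b+b))*((a+6)*(a*b)))*(((y+7)+10)+((1+7)*(b+z))))+5) -> ((((14*(b+b))*((a+6)*(a*b)))*(((y+7)+10)+(8*(b+z))))+5)
Fixed point: ((((14*(b+b))*((a+6)*(a*b)))*(((y+7)+10)+(8*(b+z))))+5)

Answer: ((((14*(b+b))*((a+6)*(a*b)))*(((y+7)+10)+(8*(b+z))))+5)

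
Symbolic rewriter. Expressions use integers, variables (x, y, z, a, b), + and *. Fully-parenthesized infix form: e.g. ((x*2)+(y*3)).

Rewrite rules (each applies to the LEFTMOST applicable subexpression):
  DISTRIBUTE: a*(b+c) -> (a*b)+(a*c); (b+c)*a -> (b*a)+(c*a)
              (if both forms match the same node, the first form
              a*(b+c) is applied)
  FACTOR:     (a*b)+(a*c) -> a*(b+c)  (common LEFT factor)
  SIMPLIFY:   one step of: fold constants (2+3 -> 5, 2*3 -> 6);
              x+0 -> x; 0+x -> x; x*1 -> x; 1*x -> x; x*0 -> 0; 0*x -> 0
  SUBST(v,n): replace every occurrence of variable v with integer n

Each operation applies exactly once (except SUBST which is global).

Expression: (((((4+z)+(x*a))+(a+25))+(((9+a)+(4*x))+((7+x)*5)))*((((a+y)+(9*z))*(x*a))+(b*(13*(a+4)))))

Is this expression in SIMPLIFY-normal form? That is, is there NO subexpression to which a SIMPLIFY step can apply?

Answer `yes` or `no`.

Expression: (((((4+z)+(x*a))+(a+25))+(((9+a)+(4*x))+((7+x)*5)))*((((a+y)+(9*z))*(x*a))+(b*(13*(a+4)))))
Scanning for simplifiable subexpressions (pre-order)...
  at root: (((((4+z)+(x*a))+(a+25))+(((9+a)+(4*x))+((7+x)*5)))*((((a+y)+(9*z))*(x*a))+(b*(13*(a+4))))) (not simplifiable)
  at L: ((((4+z)+(x*a))+(a+25))+(((9+a)+(4*x))+((7+x)*5))) (not simplifiable)
  at LL: (((4+z)+(x*a))+(a+25)) (not simplifiable)
  at LLL: ((4+z)+(x*a)) (not simplifiable)
  at LLLL: (4+z) (not simplifiable)
  at LLLR: (x*a) (not simplifiable)
  at LLR: (a+25) (not simplifiable)
  at LR: (((9+a)+(4*x))+((7+x)*5)) (not simplifiable)
  at LRL: ((9+a)+(4*x)) (not simplifiable)
  at LRLL: (9+a) (not simplifiable)
  at LRLR: (4*x) (not simplifiable)
  at LRR: ((7+x)*5) (not simplifiable)
  at LRRL: (7+x) (not simplifiable)
  at R: ((((a+y)+(9*z))*(x*a))+(b*(13*(a+4)))) (not simplifiable)
  at RL: (((a+y)+(9*z))*(x*a)) (not simplifiable)
  at RLL: ((a+y)+(9*z)) (not simplifiable)
  at RLLL: (a+y) (not simplifiable)
  at RLLR: (9*z) (not simplifiable)
  at RLR: (x*a) (not simplifiable)
  at RR: (b*(13*(a+4))) (not simplifiable)
  at RRR: (13*(a+4)) (not simplifiable)
  at RRRR: (a+4) (not simplifiable)
Result: no simplifiable subexpression found -> normal form.

Answer: yes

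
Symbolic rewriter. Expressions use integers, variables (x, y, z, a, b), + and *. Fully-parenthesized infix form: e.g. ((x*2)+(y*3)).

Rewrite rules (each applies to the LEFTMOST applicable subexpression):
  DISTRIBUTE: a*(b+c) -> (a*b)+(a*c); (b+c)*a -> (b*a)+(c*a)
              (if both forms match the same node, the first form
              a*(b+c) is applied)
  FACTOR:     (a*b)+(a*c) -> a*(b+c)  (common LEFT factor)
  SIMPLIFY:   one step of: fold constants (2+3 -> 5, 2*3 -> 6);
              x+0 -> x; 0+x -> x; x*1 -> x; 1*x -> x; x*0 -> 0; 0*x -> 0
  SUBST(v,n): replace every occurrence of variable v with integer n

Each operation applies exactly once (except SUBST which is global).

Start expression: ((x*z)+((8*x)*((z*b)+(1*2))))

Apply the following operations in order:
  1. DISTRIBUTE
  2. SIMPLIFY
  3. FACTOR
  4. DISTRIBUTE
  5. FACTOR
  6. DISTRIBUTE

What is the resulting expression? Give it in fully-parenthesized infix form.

Answer: ((x*z)+(((8*x)*(z*b))+((8*x)*2)))

Derivation:
Start: ((x*z)+((8*x)*((z*b)+(1*2))))
Apply DISTRIBUTE at R (target: ((8*x)*((z*b)+(1*2)))): ((x*z)+((8*x)*((z*b)+(1*2)))) -> ((x*z)+(((8*x)*(z*b))+((8*x)*(1*2))))
Apply SIMPLIFY at RRR (target: (1*2)): ((x*z)+(((8*x)*(z*b))+((8*x)*(1*2)))) -> ((x*z)+(((8*x)*(z*b))+((8*x)*2)))
Apply FACTOR at R (target: (((8*x)*(z*b))+((8*x)*2))): ((x*z)+(((8*x)*(z*b))+((8*x)*2))) -> ((x*z)+((8*x)*((z*b)+2)))
Apply DISTRIBUTE at R (target: ((8*x)*((z*b)+2))): ((x*z)+((8*x)*((z*b)+2))) -> ((x*z)+(((8*x)*(z*b))+((8*x)*2)))
Apply FACTOR at R (target: (((8*x)*(z*b))+((8*x)*2))): ((x*z)+(((8*x)*(z*b))+((8*x)*2))) -> ((x*z)+((8*x)*((z*b)+2)))
Apply DISTRIBUTE at R (target: ((8*x)*((z*b)+2))): ((x*z)+((8*x)*((z*b)+2))) -> ((x*z)+(((8*x)*(z*b))+((8*x)*2)))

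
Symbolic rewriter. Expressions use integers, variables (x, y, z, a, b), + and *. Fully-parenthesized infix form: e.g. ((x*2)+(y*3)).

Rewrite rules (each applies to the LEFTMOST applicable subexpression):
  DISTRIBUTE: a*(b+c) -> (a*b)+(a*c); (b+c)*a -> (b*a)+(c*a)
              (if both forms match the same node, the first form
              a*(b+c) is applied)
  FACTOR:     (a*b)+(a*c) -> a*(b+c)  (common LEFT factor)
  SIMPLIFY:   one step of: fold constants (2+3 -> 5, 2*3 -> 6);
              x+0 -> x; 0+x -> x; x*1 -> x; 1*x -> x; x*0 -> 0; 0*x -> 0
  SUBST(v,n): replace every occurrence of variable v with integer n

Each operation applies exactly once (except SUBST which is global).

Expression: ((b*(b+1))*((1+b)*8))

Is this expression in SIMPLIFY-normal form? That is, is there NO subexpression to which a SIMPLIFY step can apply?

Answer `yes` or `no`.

Answer: yes

Derivation:
Expression: ((b*(b+1))*((1+b)*8))
Scanning for simplifiable subexpressions (pre-order)...
  at root: ((b*(b+1))*((1+b)*8)) (not simplifiable)
  at L: (b*(b+1)) (not simplifiable)
  at LR: (b+1) (not simplifiable)
  at R: ((1+b)*8) (not simplifiable)
  at RL: (1+b) (not simplifiable)
Result: no simplifiable subexpression found -> normal form.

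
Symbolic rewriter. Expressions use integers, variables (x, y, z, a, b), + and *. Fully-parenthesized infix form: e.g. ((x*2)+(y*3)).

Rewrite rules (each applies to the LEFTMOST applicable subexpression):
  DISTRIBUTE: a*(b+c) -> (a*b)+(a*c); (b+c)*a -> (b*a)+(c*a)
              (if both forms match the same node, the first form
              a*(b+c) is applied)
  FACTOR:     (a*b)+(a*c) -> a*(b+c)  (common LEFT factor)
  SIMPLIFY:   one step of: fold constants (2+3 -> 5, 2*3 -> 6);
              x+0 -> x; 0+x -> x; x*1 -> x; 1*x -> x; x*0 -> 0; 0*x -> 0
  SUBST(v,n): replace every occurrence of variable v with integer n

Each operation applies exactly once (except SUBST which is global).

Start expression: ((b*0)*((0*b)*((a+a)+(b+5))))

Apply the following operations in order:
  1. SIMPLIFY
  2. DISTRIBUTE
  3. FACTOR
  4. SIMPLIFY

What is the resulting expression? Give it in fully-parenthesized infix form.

Answer: 0

Derivation:
Start: ((b*0)*((0*b)*((a+a)+(b+5))))
Apply SIMPLIFY at L (target: (b*0)): ((b*0)*((0*b)*((a+a)+(b+5)))) -> (0*((0*b)*((a+a)+(b+5))))
Apply DISTRIBUTE at R (target: ((0*b)*((a+a)+(b+5)))): (0*((0*b)*((a+a)+(b+5)))) -> (0*(((0*b)*(a+a))+((0*b)*(b+5))))
Apply FACTOR at R (target: (((0*b)*(a+a))+((0*b)*(b+5)))): (0*(((0*b)*(a+a))+((0*b)*(b+5)))) -> (0*((0*b)*((a+a)+(b+5))))
Apply SIMPLIFY at root (target: (0*((0*b)*((a+a)+(b+5))))): (0*((0*b)*((a+a)+(b+5)))) -> 0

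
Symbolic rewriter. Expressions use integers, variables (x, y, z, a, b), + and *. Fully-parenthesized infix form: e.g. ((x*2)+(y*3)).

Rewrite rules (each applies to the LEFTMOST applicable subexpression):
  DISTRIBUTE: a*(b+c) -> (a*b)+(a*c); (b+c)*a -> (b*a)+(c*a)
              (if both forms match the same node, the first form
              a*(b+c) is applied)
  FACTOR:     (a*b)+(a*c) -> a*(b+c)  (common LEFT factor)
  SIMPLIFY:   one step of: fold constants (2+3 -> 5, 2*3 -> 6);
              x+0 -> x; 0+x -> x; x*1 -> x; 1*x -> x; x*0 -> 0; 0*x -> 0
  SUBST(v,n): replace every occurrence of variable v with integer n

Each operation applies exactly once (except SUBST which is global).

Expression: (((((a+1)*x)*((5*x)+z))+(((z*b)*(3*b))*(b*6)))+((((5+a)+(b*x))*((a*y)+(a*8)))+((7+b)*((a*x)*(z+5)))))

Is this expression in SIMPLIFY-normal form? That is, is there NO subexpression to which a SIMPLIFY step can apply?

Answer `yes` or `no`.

Answer: yes

Derivation:
Expression: (((((a+1)*x)*((5*x)+z))+(((z*b)*(3*b))*(b*6)))+((((5+a)+(b*x))*((a*y)+(a*8)))+((7+b)*((a*x)*(z+5)))))
Scanning for simplifiable subexpressions (pre-order)...
  at root: (((((a+1)*x)*((5*x)+z))+(((z*b)*(3*b))*(b*6)))+((((5+a)+(b*x))*((a*y)+(a*8)))+((7+b)*((a*x)*(z+5))))) (not simplifiable)
  at L: ((((a+1)*x)*((5*x)+z))+(((z*b)*(3*b))*(b*6))) (not simplifiable)
  at LL: (((a+1)*x)*((5*x)+z)) (not simplifiable)
  at LLL: ((a+1)*x) (not simplifiable)
  at LLLL: (a+1) (not simplifiable)
  at LLR: ((5*x)+z) (not simplifiable)
  at LLRL: (5*x) (not simplifiable)
  at LR: (((z*b)*(3*b))*(b*6)) (not simplifiable)
  at LRL: ((z*b)*(3*b)) (not simplifiable)
  at LRLL: (z*b) (not simplifiable)
  at LRLR: (3*b) (not simplifiable)
  at LRR: (b*6) (not simplifiable)
  at R: ((((5+a)+(b*x))*((a*y)+(a*8)))+((7+b)*((a*x)*(z+5)))) (not simplifiable)
  at RL: (((5+a)+(b*x))*((a*y)+(a*8))) (not simplifiable)
  at RLL: ((5+a)+(b*x)) (not simplifiable)
  at RLLL: (5+a) (not simplifiable)
  at RLLR: (b*x) (not simplifiable)
  at RLR: ((a*y)+(a*8)) (not simplifiable)
  at RLRL: (a*y) (not simplifiable)
  at RLRR: (a*8) (not simplifiable)
  at RR: ((7+b)*((a*x)*(z+5))) (not simplifiable)
  at RRL: (7+b) (not simplifiable)
  at RRR: ((a*x)*(z+5)) (not simplifiable)
  at RRRL: (a*x) (not simplifiable)
  at RRRR: (z+5) (not simplifiable)
Result: no simplifiable subexpression found -> normal form.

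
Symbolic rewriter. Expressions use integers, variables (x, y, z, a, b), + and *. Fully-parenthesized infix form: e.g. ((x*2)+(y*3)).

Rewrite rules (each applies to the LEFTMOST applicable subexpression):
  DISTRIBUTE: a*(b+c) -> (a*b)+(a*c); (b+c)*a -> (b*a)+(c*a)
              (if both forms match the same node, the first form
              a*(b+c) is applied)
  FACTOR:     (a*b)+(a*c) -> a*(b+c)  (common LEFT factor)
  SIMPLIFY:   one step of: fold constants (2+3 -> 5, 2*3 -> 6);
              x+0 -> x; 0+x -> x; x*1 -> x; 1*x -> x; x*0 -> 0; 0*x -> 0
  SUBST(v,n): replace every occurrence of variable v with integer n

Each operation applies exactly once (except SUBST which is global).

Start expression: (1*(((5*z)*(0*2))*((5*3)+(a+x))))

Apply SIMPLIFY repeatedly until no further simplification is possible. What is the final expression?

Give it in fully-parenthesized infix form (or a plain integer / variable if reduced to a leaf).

Start: (1*(((5*z)*(0*2))*((5*3)+(a+x))))
Step 1: at root: (1*(((5*z)*(0*2))*((5*3)+(a+x)))) -> (((5*z)*(0*2))*((5*3)+(a+x))); overall: (1*(((5*z)*(0*2))*((5*3)+(a+x)))) -> (((5*z)*(0*2))*((5*3)+(a+x)))
Step 2: at LR: (0*2) -> 0; overall: (((5*z)*(0*2))*((5*3)+(a+x))) -> (((5*z)*0)*((5*3)+(a+x)))
Step 3: at L: ((5*z)*0) -> 0; overall: (((5*z)*0)*((5*3)+(a+x))) -> (0*((5*3)+(a+x)))
Step 4: at root: (0*((5*3)+(a+x))) -> 0; overall: (0*((5*3)+(a+x))) -> 0
Fixed point: 0

Answer: 0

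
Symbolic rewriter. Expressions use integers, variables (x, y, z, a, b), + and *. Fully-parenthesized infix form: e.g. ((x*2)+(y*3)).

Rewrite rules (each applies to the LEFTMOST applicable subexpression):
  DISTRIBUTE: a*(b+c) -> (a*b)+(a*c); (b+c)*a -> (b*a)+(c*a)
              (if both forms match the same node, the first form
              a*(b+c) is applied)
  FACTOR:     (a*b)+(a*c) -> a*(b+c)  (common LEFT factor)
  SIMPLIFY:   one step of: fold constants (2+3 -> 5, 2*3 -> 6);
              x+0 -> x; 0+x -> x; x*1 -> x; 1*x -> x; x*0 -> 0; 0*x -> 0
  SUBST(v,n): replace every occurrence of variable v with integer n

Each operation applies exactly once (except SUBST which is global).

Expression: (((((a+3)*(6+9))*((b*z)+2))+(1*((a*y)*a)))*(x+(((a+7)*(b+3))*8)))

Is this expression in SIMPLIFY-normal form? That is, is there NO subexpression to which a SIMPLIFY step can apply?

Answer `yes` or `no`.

Answer: no

Derivation:
Expression: (((((a+3)*(6+9))*((b*z)+2))+(1*((a*y)*a)))*(x+(((a+7)*(b+3))*8)))
Scanning for simplifiable subexpressions (pre-order)...
  at root: (((((a+3)*(6+9))*((b*z)+2))+(1*((a*y)*a)))*(x+(((a+7)*(b+3))*8))) (not simplifiable)
  at L: ((((a+3)*(6+9))*((b*z)+2))+(1*((a*y)*a))) (not simplifiable)
  at LL: (((a+3)*(6+9))*((b*z)+2)) (not simplifiable)
  at LLL: ((a+3)*(6+9)) (not simplifiable)
  at LLLL: (a+3) (not simplifiable)
  at LLLR: (6+9) (SIMPLIFIABLE)
  at LLR: ((b*z)+2) (not simplifiable)
  at LLRL: (b*z) (not simplifiable)
  at LR: (1*((a*y)*a)) (SIMPLIFIABLE)
  at LRR: ((a*y)*a) (not simplifiable)
  at LRRL: (a*y) (not simplifiable)
  at R: (x+(((a+7)*(b+3))*8)) (not simplifiable)
  at RR: (((a+7)*(b+3))*8) (not simplifiable)
  at RRL: ((a+7)*(b+3)) (not simplifiable)
  at RRLL: (a+7) (not simplifiable)
  at RRLR: (b+3) (not simplifiable)
Found simplifiable subexpr at path LLLR: (6+9)
One SIMPLIFY step would give: (((((a+3)*15)*((b*z)+2))+(1*((a*y)*a)))*(x+(((a+7)*(b+3))*8)))
-> NOT in normal form.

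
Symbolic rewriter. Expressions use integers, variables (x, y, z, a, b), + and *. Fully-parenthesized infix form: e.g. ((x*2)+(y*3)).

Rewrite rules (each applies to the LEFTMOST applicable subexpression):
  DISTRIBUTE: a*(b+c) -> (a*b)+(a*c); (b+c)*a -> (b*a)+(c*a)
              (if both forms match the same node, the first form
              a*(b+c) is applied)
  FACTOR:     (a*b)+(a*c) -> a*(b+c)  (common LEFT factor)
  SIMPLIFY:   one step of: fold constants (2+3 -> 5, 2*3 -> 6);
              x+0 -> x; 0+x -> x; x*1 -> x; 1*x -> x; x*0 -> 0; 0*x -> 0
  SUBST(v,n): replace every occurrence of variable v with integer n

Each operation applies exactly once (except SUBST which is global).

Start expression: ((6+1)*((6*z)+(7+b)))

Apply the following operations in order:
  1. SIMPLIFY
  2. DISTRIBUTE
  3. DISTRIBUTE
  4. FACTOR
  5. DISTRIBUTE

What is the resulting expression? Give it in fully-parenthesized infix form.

Answer: ((7*(6*z))+((7*7)+(7*b)))

Derivation:
Start: ((6+1)*((6*z)+(7+b)))
Apply SIMPLIFY at L (target: (6+1)): ((6+1)*((6*z)+(7+b))) -> (7*((6*z)+(7+b)))
Apply DISTRIBUTE at root (target: (7*((6*z)+(7+b)))): (7*((6*z)+(7+b))) -> ((7*(6*z))+(7*(7+b)))
Apply DISTRIBUTE at R (target: (7*(7+b))): ((7*(6*z))+(7*(7+b))) -> ((7*(6*z))+((7*7)+(7*b)))
Apply FACTOR at R (target: ((7*7)+(7*b))): ((7*(6*z))+((7*7)+(7*b))) -> ((7*(6*z))+(7*(7+b)))
Apply DISTRIBUTE at R (target: (7*(7+b))): ((7*(6*z))+(7*(7+b))) -> ((7*(6*z))+((7*7)+(7*b)))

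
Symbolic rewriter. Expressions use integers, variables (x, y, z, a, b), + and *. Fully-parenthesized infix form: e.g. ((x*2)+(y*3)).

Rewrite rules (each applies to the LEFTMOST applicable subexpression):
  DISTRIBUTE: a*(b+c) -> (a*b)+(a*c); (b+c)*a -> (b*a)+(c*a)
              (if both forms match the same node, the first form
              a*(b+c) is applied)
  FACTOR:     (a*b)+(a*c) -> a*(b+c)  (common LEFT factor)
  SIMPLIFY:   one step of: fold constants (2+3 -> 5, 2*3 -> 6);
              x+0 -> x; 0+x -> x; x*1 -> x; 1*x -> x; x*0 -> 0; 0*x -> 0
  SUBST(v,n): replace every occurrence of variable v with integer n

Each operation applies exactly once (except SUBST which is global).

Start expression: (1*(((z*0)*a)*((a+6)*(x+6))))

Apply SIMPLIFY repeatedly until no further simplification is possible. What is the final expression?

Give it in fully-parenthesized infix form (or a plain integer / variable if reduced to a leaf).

Answer: 0

Derivation:
Start: (1*(((z*0)*a)*((a+6)*(x+6))))
Step 1: at root: (1*(((z*0)*a)*((a+6)*(x+6)))) -> (((z*0)*a)*((a+6)*(x+6))); overall: (1*(((z*0)*a)*((a+6)*(x+6)))) -> (((z*0)*a)*((a+6)*(x+6)))
Step 2: at LL: (z*0) -> 0; overall: (((z*0)*a)*((a+6)*(x+6))) -> ((0*a)*((a+6)*(x+6)))
Step 3: at L: (0*a) -> 0; overall: ((0*a)*((a+6)*(x+6))) -> (0*((a+6)*(x+6)))
Step 4: at root: (0*((a+6)*(x+6))) -> 0; overall: (0*((a+6)*(x+6))) -> 0
Fixed point: 0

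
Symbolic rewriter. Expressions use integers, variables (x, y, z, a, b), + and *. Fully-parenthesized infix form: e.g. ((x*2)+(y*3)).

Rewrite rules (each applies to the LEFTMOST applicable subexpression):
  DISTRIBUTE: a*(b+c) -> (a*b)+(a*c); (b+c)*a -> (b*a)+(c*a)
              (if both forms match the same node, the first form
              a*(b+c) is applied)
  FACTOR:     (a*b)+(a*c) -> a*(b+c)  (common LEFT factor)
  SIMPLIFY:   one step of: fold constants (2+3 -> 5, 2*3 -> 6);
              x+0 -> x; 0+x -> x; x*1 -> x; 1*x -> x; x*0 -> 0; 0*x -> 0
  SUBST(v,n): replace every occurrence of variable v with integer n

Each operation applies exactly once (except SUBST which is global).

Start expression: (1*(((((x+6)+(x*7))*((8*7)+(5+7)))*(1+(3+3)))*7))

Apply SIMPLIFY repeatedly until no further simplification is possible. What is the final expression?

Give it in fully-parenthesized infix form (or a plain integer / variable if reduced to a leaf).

Answer: (((((x+6)+(x*7))*68)*7)*7)

Derivation:
Start: (1*(((((x+6)+(x*7))*((8*7)+(5+7)))*(1+(3+3)))*7))
Step 1: at root: (1*(((((x+6)+(x*7))*((8*7)+(5+7)))*(1+(3+3)))*7)) -> (((((x+6)+(x*7))*((8*7)+(5+7)))*(1+(3+3)))*7); overall: (1*(((((x+6)+(x*7))*((8*7)+(5+7)))*(1+(3+3)))*7)) -> (((((x+6)+(x*7))*((8*7)+(5+7)))*(1+(3+3)))*7)
Step 2: at LLRL: (8*7) -> 56; overall: (((((x+6)+(x*7))*((8*7)+(5+7)))*(1+(3+3)))*7) -> (((((x+6)+(x*7))*(56+(5+7)))*(1+(3+3)))*7)
Step 3: at LLRR: (5+7) -> 12; overall: (((((x+6)+(x*7))*(56+(5+7)))*(1+(3+3)))*7) -> (((((x+6)+(x*7))*(56+12))*(1+(3+3)))*7)
Step 4: at LLR: (56+12) -> 68; overall: (((((x+6)+(x*7))*(56+12))*(1+(3+3)))*7) -> (((((x+6)+(x*7))*68)*(1+(3+3)))*7)
Step 5: at LRR: (3+3) -> 6; overall: (((((x+6)+(x*7))*68)*(1+(3+3)))*7) -> (((((x+6)+(x*7))*68)*(1+6))*7)
Step 6: at LR: (1+6) -> 7; overall: (((((x+6)+(x*7))*68)*(1+6))*7) -> (((((x+6)+(x*7))*68)*7)*7)
Fixed point: (((((x+6)+(x*7))*68)*7)*7)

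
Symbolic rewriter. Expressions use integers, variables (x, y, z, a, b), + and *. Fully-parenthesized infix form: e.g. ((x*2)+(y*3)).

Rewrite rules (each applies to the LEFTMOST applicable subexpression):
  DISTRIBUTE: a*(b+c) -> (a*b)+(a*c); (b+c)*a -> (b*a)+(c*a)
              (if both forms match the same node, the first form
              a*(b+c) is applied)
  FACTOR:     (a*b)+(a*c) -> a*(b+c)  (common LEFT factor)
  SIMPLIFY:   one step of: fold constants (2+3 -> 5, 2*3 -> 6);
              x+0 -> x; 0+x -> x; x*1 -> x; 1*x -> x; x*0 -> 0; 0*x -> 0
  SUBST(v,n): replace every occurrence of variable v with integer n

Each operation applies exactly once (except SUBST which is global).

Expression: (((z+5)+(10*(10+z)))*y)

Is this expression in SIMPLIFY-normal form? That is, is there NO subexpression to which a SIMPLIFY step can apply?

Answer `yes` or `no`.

Answer: yes

Derivation:
Expression: (((z+5)+(10*(10+z)))*y)
Scanning for simplifiable subexpressions (pre-order)...
  at root: (((z+5)+(10*(10+z)))*y) (not simplifiable)
  at L: ((z+5)+(10*(10+z))) (not simplifiable)
  at LL: (z+5) (not simplifiable)
  at LR: (10*(10+z)) (not simplifiable)
  at LRR: (10+z) (not simplifiable)
Result: no simplifiable subexpression found -> normal form.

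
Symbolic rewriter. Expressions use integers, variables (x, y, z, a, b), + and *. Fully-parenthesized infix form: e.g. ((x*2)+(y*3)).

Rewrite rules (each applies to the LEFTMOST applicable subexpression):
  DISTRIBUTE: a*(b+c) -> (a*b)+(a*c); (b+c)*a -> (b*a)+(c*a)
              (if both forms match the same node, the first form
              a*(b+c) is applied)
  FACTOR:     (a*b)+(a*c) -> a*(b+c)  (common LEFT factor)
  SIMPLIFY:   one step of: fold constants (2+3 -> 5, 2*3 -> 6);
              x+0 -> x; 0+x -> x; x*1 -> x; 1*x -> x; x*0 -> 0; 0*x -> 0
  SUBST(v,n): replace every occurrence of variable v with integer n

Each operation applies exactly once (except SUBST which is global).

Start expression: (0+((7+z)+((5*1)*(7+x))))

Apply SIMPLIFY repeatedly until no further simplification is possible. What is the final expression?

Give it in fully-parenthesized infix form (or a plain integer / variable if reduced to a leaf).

Start: (0+((7+z)+((5*1)*(7+x))))
Step 1: at root: (0+((7+z)+((5*1)*(7+x)))) -> ((7+z)+((5*1)*(7+x))); overall: (0+((7+z)+((5*1)*(7+x)))) -> ((7+z)+((5*1)*(7+x)))
Step 2: at RL: (5*1) -> 5; overall: ((7+z)+((5*1)*(7+x))) -> ((7+z)+(5*(7+x)))
Fixed point: ((7+z)+(5*(7+x)))

Answer: ((7+z)+(5*(7+x)))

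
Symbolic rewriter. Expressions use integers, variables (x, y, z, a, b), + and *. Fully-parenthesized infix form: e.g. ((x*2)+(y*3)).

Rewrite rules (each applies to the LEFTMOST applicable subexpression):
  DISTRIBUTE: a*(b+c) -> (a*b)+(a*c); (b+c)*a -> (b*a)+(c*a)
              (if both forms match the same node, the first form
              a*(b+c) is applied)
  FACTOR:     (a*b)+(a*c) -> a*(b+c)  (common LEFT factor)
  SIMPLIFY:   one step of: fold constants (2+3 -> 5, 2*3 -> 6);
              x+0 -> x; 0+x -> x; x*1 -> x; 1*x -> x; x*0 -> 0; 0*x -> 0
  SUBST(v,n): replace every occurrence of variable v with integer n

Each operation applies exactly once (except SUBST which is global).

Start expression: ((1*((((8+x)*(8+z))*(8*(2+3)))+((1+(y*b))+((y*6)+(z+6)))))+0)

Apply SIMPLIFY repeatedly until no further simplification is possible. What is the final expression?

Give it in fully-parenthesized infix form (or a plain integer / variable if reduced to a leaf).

Answer: ((((8+x)*(8+z))*40)+((1+(y*b))+((y*6)+(z+6))))

Derivation:
Start: ((1*((((8+x)*(8+z))*(8*(2+3)))+((1+(y*b))+((y*6)+(z+6)))))+0)
Step 1: at root: ((1*((((8+x)*(8+z))*(8*(2+3)))+((1+(y*b))+((y*6)+(z+6)))))+0) -> (1*((((8+x)*(8+z))*(8*(2+3)))+((1+(y*b))+((y*6)+(z+6))))); overall: ((1*((((8+x)*(8+z))*(8*(2+3)))+((1+(y*b))+((y*6)+(z+6)))))+0) -> (1*((((8+x)*(8+z))*(8*(2+3)))+((1+(y*b))+((y*6)+(z+6)))))
Step 2: at root: (1*((((8+x)*(8+z))*(8*(2+3)))+((1+(y*b))+((y*6)+(z+6))))) -> ((((8+x)*(8+z))*(8*(2+3)))+((1+(y*b))+((y*6)+(z+6)))); overall: (1*((((8+x)*(8+z))*(8*(2+3)))+((1+(y*b))+((y*6)+(z+6))))) -> ((((8+x)*(8+z))*(8*(2+3)))+((1+(y*b))+((y*6)+(z+6))))
Step 3: at LRR: (2+3) -> 5; overall: ((((8+x)*(8+z))*(8*(2+3)))+((1+(y*b))+((y*6)+(z+6)))) -> ((((8+x)*(8+z))*(8*5))+((1+(y*b))+((y*6)+(z+6))))
Step 4: at LR: (8*5) -> 40; overall: ((((8+x)*(8+z))*(8*5))+((1+(y*b))+((y*6)+(z+6)))) -> ((((8+x)*(8+z))*40)+((1+(y*b))+((y*6)+(z+6))))
Fixed point: ((((8+x)*(8+z))*40)+((1+(y*b))+((y*6)+(z+6))))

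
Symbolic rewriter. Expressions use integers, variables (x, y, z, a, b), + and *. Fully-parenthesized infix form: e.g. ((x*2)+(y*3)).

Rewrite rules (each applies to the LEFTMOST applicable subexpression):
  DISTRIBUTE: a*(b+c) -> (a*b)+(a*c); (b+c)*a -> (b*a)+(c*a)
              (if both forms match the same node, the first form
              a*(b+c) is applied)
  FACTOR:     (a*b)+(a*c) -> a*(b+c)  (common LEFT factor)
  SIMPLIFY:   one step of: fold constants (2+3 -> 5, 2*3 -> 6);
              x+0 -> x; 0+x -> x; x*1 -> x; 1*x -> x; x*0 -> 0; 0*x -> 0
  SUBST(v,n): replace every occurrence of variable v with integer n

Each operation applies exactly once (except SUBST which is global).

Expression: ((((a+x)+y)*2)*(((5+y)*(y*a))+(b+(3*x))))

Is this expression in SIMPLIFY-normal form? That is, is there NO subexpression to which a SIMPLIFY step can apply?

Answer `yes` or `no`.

Expression: ((((a+x)+y)*2)*(((5+y)*(y*a))+(b+(3*x))))
Scanning for simplifiable subexpressions (pre-order)...
  at root: ((((a+x)+y)*2)*(((5+y)*(y*a))+(b+(3*x)))) (not simplifiable)
  at L: (((a+x)+y)*2) (not simplifiable)
  at LL: ((a+x)+y) (not simplifiable)
  at LLL: (a+x) (not simplifiable)
  at R: (((5+y)*(y*a))+(b+(3*x))) (not simplifiable)
  at RL: ((5+y)*(y*a)) (not simplifiable)
  at RLL: (5+y) (not simplifiable)
  at RLR: (y*a) (not simplifiable)
  at RR: (b+(3*x)) (not simplifiable)
  at RRR: (3*x) (not simplifiable)
Result: no simplifiable subexpression found -> normal form.

Answer: yes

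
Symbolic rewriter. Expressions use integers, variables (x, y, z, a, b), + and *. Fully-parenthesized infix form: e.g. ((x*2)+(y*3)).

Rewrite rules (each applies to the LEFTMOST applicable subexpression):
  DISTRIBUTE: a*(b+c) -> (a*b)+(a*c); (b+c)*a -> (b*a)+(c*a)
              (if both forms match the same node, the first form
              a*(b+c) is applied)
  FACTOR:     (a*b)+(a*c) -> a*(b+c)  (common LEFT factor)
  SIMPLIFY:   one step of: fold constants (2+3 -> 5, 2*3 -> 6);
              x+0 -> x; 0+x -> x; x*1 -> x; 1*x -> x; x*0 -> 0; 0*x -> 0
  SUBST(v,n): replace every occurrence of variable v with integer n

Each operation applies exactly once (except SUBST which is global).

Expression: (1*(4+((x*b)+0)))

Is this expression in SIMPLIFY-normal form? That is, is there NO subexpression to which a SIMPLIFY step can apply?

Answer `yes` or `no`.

Expression: (1*(4+((x*b)+0)))
Scanning for simplifiable subexpressions (pre-order)...
  at root: (1*(4+((x*b)+0))) (SIMPLIFIABLE)
  at R: (4+((x*b)+0)) (not simplifiable)
  at RR: ((x*b)+0) (SIMPLIFIABLE)
  at RRL: (x*b) (not simplifiable)
Found simplifiable subexpr at path root: (1*(4+((x*b)+0)))
One SIMPLIFY step would give: (4+((x*b)+0))
-> NOT in normal form.

Answer: no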